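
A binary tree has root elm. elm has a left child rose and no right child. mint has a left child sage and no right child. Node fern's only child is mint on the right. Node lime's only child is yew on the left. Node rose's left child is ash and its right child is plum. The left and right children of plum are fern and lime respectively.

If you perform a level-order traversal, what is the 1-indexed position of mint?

Level-order visits nodes level by level from the root, left to right within each level.
Level 0: elm
Level 1: rose
Level 2: ash, plum
Level 3: fern, lime
Level 4: mint, yew
Level 5: sage
Full level-order sequence: elm, rose, ash, plum, fern, lime, mint, yew, sage.

7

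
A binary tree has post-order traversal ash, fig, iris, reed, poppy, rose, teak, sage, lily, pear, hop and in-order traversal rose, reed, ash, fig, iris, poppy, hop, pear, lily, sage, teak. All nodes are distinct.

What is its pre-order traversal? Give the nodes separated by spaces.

The last element of post-order is the root; it splits in-order into left and right subtrees.
Root hop: left subtree has 6 nodes {rose, reed, ash, fig, iris, poppy}, right has 4 {pear, lily, sage, teak}.
  Root rose: left subtree has 0 nodes { }, right has 5 {reed, ash, fig, iris, poppy}.
    Root poppy: left subtree has 4 nodes {reed, ash, fig, iris}, right has 0 { }.
      Root reed: left subtree has 0 nodes { }, right has 3 {ash, fig, iris}.
        Root iris: left subtree has 2 nodes {ash, fig}, right has 0 { }.
          Root fig: left subtree has 1 node {ash}, right has 0 { }.
  Root pear: left subtree has 0 nodes { }, right has 3 {lily, sage, teak}.
    Root lily: left subtree has 0 nodes { }, right has 2 {sage, teak}.
      Root sage: left subtree has 0 nodes { }, right has 1 {teak}.

hop rose poppy reed iris fig ash pear lily sage teak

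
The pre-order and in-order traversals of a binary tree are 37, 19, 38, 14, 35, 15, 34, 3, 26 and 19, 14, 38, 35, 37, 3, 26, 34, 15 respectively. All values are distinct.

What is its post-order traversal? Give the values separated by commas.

14, 35, 38, 19, 26, 3, 34, 15, 37

The first element of pre-order is the root; it splits in-order into left and right subtrees.
Root 37: left subtree has 4 nodes {19, 14, 38, 35}, right has 4 {3, 26, 34, 15}.
  Root 19: left subtree has 0 nodes { }, right has 3 {14, 38, 35}.
    Root 38: left subtree has 1 node {14}, right has 1 {35}.
  Root 15: left subtree has 3 nodes {3, 26, 34}, right has 0 { }.
    Root 34: left subtree has 2 nodes {3, 26}, right has 0 { }.
      Root 3: left subtree has 0 nodes { }, right has 1 {26}.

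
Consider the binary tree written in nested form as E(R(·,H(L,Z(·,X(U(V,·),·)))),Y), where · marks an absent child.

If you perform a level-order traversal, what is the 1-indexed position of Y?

3

Level-order visits nodes level by level from the root, left to right within each level.
Level 0: E
Level 1: R, Y
Level 2: H
Level 3: L, Z
Level 4: X
Level 5: U
Level 6: V
Full level-order sequence: E, R, Y, H, L, Z, X, U, V.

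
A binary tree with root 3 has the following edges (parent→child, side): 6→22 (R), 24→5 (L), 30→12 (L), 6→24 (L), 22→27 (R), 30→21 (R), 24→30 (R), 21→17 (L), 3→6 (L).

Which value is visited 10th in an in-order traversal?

In-order visits the left subtree, then the node, then the right subtree.
At 3: go left to 6.
  At 6: go left to 24.
    At 24: go left to 5.
      5 is a leaf — visit 5.
    Visit 24.
    At 24: go right to 30.
      At 30: go left to 12.
        12 is a leaf — visit 12.
      Visit 30.
      At 30: go right to 21.
        At 21: go left to 17.
          17 is a leaf — visit 17.
        Visit 21.
        At 21: no right child.
  Visit 6.
  At 6: go right to 22.
    At 22: no left child.
    Visit 22.
    At 22: go right to 27.
      27 is a leaf — visit 27.
Visit 3.
At 3: no right child.
Full in-order sequence: 5, 24, 12, 30, 17, 21, 6, 22, 27, 3.

3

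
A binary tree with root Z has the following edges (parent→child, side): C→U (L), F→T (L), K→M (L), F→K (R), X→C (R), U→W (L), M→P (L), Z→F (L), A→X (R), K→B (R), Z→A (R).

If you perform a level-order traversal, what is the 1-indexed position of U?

Level-order visits nodes level by level from the root, left to right within each level.
Level 0: Z
Level 1: F, A
Level 2: T, K, X
Level 3: M, B, C
Level 4: P, U
Level 5: W
Full level-order sequence: Z, F, A, T, K, X, M, B, C, P, U, W.

11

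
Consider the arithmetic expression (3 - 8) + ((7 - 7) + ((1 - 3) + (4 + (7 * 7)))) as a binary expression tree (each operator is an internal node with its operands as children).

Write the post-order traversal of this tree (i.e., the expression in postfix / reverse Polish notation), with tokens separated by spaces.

3 8 - 7 7 - 1 3 - 4 7 7 * + + + +

Post-order on an expression tree gives postfix notation: for each operator, emit left operand, right operand, then the operator.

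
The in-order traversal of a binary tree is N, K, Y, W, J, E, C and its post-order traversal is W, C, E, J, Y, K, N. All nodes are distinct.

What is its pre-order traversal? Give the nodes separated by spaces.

The last element of post-order is the root; it splits in-order into left and right subtrees.
Root N: left subtree has 0 nodes { }, right has 6 {K, Y, W, J, E, C}.
  Root K: left subtree has 0 nodes { }, right has 5 {Y, W, J, E, C}.
    Root Y: left subtree has 0 nodes { }, right has 4 {W, J, E, C}.
      Root J: left subtree has 1 node {W}, right has 2 {E, C}.
        Root E: left subtree has 0 nodes { }, right has 1 {C}.

N K Y J W E C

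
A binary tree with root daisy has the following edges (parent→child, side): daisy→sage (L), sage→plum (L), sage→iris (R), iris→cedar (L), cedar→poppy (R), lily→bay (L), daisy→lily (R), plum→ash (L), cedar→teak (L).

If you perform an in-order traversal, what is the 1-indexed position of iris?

7

In-order visits the left subtree, then the node, then the right subtree.
At daisy: go left to sage.
  At sage: go left to plum.
    At plum: go left to ash.
      ash is a leaf — visit ash.
    Visit plum.
    At plum: no right child.
  Visit sage.
  At sage: go right to iris.
    At iris: go left to cedar.
      At cedar: go left to teak.
        teak is a leaf — visit teak.
      Visit cedar.
      At cedar: go right to poppy.
        poppy is a leaf — visit poppy.
    Visit iris.
    At iris: no right child.
Visit daisy.
At daisy: go right to lily.
  At lily: go left to bay.
    bay is a leaf — visit bay.
  Visit lily.
  At lily: no right child.
Full in-order sequence: ash, plum, sage, teak, cedar, poppy, iris, daisy, bay, lily.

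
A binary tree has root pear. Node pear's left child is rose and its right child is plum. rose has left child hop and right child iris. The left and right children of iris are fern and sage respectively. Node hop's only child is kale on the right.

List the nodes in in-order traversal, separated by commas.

In-order visits the left subtree, then the node, then the right subtree.
At pear: go left to rose.
  At rose: go left to hop.
    At hop: no left child.
    Visit hop.
    At hop: go right to kale.
      kale is a leaf — visit kale.
  Visit rose.
  At rose: go right to iris.
    At iris: go left to fern.
      fern is a leaf — visit fern.
    Visit iris.
    At iris: go right to sage.
      sage is a leaf — visit sage.
Visit pear.
At pear: go right to plum.
  plum is a leaf — visit plum.

hop, kale, rose, fern, iris, sage, pear, plum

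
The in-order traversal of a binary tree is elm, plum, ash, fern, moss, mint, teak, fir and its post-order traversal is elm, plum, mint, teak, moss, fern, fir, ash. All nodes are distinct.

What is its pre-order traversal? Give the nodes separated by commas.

ash, plum, elm, fir, fern, moss, teak, mint

The last element of post-order is the root; it splits in-order into left and right subtrees.
Root ash: left subtree has 2 nodes {elm, plum}, right has 5 {fern, moss, mint, teak, fir}.
  Root plum: left subtree has 1 node {elm}, right has 0 { }.
  Root fir: left subtree has 4 nodes {fern, moss, mint, teak}, right has 0 { }.
    Root fern: left subtree has 0 nodes { }, right has 3 {moss, mint, teak}.
      Root moss: left subtree has 0 nodes { }, right has 2 {mint, teak}.
        Root teak: left subtree has 1 node {mint}, right has 0 { }.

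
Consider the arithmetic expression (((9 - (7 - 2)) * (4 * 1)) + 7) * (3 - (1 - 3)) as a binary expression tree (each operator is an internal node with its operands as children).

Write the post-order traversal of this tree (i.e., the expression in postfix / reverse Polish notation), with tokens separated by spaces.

Post-order on an expression tree gives postfix notation: for each operator, emit left operand, right operand, then the operator.

9 7 2 - - 4 1 * * 7 + 3 1 3 - - *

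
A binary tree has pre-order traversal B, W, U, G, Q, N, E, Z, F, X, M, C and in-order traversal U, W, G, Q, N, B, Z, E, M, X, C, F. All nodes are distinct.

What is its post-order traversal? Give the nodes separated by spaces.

The first element of pre-order is the root; it splits in-order into left and right subtrees.
Root B: left subtree has 5 nodes {U, W, G, Q, N}, right has 6 {Z, E, M, X, C, F}.
  Root W: left subtree has 1 node {U}, right has 3 {G, Q, N}.
    Root G: left subtree has 0 nodes { }, right has 2 {Q, N}.
      Root Q: left subtree has 0 nodes { }, right has 1 {N}.
  Root E: left subtree has 1 node {Z}, right has 4 {M, X, C, F}.
    Root F: left subtree has 3 nodes {M, X, C}, right has 0 { }.
      Root X: left subtree has 1 node {M}, right has 1 {C}.

U N Q G W Z M C X F E B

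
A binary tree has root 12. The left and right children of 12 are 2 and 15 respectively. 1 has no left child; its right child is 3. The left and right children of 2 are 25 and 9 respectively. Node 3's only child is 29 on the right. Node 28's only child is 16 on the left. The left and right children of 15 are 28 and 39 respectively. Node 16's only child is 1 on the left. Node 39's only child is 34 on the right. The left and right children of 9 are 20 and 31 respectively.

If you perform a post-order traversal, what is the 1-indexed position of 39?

12

Post-order visits the left subtree, then the right subtree, then the node.
At 12: go left to 2.
  At 2: go left to 25.
    25 is a leaf — visit 25.
  At 2: go right to 9.
    At 9: go left to 20.
      20 is a leaf — visit 20.
    At 9: go right to 31.
      31 is a leaf — visit 31.
    Visit 9.
  Visit 2.
At 12: go right to 15.
  At 15: go left to 28.
    At 28: go left to 16.
      At 16: go left to 1.
        At 1: no left child.
        At 1: go right to 3.
          At 3: no left child.
          At 3: go right to 29.
            29 is a leaf — visit 29.
          Visit 3.
        Visit 1.
      At 16: no right child.
      Visit 16.
    At 28: no right child.
    Visit 28.
  At 15: go right to 39.
    At 39: no left child.
    At 39: go right to 34.
      34 is a leaf — visit 34.
    Visit 39.
  Visit 15.
Visit 12.
Full post-order sequence: 25, 20, 31, 9, 2, 29, 3, 1, 16, 28, 34, 39, 15, 12.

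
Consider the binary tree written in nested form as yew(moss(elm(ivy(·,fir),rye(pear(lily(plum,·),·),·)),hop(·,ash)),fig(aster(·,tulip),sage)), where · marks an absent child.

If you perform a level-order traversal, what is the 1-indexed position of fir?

Level-order visits nodes level by level from the root, left to right within each level.
Level 0: yew
Level 1: moss, fig
Level 2: elm, hop, aster, sage
Level 3: ivy, rye, ash, tulip
Level 4: fir, pear
Level 5: lily
Level 6: plum
Full level-order sequence: yew, moss, fig, elm, hop, aster, sage, ivy, rye, ash, tulip, fir, pear, lily, plum.

12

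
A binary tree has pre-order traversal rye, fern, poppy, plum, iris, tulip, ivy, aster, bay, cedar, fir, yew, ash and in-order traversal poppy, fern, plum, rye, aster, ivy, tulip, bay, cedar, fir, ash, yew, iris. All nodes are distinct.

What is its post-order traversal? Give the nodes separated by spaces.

The first element of pre-order is the root; it splits in-order into left and right subtrees.
Root rye: left subtree has 3 nodes {poppy, fern, plum}, right has 9 {aster, ivy, tulip, bay, cedar, fir, ash, yew, iris}.
  Root fern: left subtree has 1 node {poppy}, right has 1 {plum}.
  Root iris: left subtree has 8 nodes {aster, ivy, tulip, bay, cedar, fir, ash, yew}, right has 0 { }.
    Root tulip: left subtree has 2 nodes {aster, ivy}, right has 5 {bay, cedar, fir, ash, yew}.
      Root ivy: left subtree has 1 node {aster}, right has 0 { }.
      Root bay: left subtree has 0 nodes { }, right has 4 {cedar, fir, ash, yew}.
        Root cedar: left subtree has 0 nodes { }, right has 3 {fir, ash, yew}.
          Root fir: left subtree has 0 nodes { }, right has 2 {ash, yew}.
            Root yew: left subtree has 1 node {ash}, right has 0 { }.

poppy plum fern aster ivy ash yew fir cedar bay tulip iris rye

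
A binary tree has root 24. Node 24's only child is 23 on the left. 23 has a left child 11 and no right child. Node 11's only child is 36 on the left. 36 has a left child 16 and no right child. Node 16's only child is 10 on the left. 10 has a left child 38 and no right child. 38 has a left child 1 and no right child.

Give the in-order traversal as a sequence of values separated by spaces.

In-order visits the left subtree, then the node, then the right subtree.
At 24: go left to 23.
  At 23: go left to 11.
    At 11: go left to 36.
      At 36: go left to 16.
        At 16: go left to 10.
          At 10: go left to 38.
            At 38: go left to 1.
              1 is a leaf — visit 1.
            Visit 38.
            At 38: no right child.
          Visit 10.
          At 10: no right child.
        Visit 16.
        At 16: no right child.
      Visit 36.
      At 36: no right child.
    Visit 11.
    At 11: no right child.
  Visit 23.
  At 23: no right child.
Visit 24.
At 24: no right child.

1 38 10 16 36 11 23 24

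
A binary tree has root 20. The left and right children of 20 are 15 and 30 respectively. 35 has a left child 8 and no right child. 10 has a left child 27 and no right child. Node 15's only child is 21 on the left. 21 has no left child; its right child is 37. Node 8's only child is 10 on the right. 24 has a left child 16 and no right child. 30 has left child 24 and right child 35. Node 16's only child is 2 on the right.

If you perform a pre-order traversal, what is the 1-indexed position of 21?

3

Pre-order visits the node, then its left subtree, then its right subtree.
Visit 20.
At 20: go left to 15.
  Visit 15.
  At 15: go left to 21.
    Visit 21.
    At 21: no left child.
    At 21: go right to 37.
      37 is a leaf — visit 37.
  At 15: no right child.
At 20: go right to 30.
  Visit 30.
  At 30: go left to 24.
    Visit 24.
    At 24: go left to 16.
      Visit 16.
      At 16: no left child.
      At 16: go right to 2.
        2 is a leaf — visit 2.
    At 24: no right child.
  At 30: go right to 35.
    Visit 35.
    At 35: go left to 8.
      Visit 8.
      At 8: no left child.
      At 8: go right to 10.
        Visit 10.
        At 10: go left to 27.
          27 is a leaf — visit 27.
        At 10: no right child.
    At 35: no right child.
Full pre-order sequence: 20, 15, 21, 37, 30, 24, 16, 2, 35, 8, 10, 27.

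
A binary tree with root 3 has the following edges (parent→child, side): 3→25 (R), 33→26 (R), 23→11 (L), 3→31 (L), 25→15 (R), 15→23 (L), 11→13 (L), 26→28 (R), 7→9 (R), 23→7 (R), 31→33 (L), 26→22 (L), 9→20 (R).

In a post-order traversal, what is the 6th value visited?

Post-order visits the left subtree, then the right subtree, then the node.
At 3: go left to 31.
  At 31: go left to 33.
    At 33: no left child.
    At 33: go right to 26.
      At 26: go left to 22.
        22 is a leaf — visit 22.
      At 26: go right to 28.
        28 is a leaf — visit 28.
      Visit 26.
    Visit 33.
  At 31: no right child.
  Visit 31.
At 3: go right to 25.
  At 25: no left child.
  At 25: go right to 15.
    At 15: go left to 23.
      At 23: go left to 11.
        At 11: go left to 13.
          13 is a leaf — visit 13.
        At 11: no right child.
        Visit 11.
      At 23: go right to 7.
        At 7: no left child.
        At 7: go right to 9.
          At 9: no left child.
          At 9: go right to 20.
            20 is a leaf — visit 20.
          Visit 9.
        Visit 7.
      Visit 23.
    At 15: no right child.
    Visit 15.
  Visit 25.
Visit 3.
Full post-order sequence: 22, 28, 26, 33, 31, 13, 11, 20, 9, 7, 23, 15, 25, 3.

13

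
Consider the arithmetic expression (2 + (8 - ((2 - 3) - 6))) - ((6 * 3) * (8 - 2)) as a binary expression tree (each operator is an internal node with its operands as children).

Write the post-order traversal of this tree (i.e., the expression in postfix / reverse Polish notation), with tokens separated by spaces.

2 8 2 3 - 6 - - + 6 3 * 8 2 - * -

Post-order on an expression tree gives postfix notation: for each operator, emit left operand, right operand, then the operator.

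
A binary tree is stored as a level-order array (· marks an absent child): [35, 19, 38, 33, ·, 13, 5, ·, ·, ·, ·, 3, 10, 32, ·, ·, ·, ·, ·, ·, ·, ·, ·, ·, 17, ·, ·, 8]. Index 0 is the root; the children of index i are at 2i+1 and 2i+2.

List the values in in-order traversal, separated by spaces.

33 19 35 3 17 13 10 38 8 32 5

In-order visits the left subtree, then the node, then the right subtree.
At 35: go left to 19.
  At 19: go left to 33.
    33 is a leaf — visit 33.
  Visit 19.
  At 19: no right child.
Visit 35.
At 35: go right to 38.
  At 38: go left to 13.
    At 13: go left to 3.
      At 3: no left child.
      Visit 3.
      At 3: go right to 17.
        17 is a leaf — visit 17.
    Visit 13.
    At 13: go right to 10.
      10 is a leaf — visit 10.
  Visit 38.
  At 38: go right to 5.
    At 5: go left to 32.
      At 32: go left to 8.
        8 is a leaf — visit 8.
      Visit 32.
      At 32: no right child.
    Visit 5.
    At 5: no right child.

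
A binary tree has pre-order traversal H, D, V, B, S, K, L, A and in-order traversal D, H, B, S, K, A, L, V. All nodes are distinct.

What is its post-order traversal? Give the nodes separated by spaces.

D A L K S B V H

The first element of pre-order is the root; it splits in-order into left and right subtrees.
Root H: left subtree has 1 node {D}, right has 6 {B, S, K, A, L, V}.
  Root V: left subtree has 5 nodes {B, S, K, A, L}, right has 0 { }.
    Root B: left subtree has 0 nodes { }, right has 4 {S, K, A, L}.
      Root S: left subtree has 0 nodes { }, right has 3 {K, A, L}.
        Root K: left subtree has 0 nodes { }, right has 2 {A, L}.
          Root L: left subtree has 1 node {A}, right has 0 { }.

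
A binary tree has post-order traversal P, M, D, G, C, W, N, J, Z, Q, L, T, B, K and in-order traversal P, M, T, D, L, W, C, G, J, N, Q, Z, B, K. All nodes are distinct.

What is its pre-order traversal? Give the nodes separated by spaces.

The last element of post-order is the root; it splits in-order into left and right subtrees.
Root K: left subtree has 13 nodes {P, M, T, D, L, W, C, G, J, N, Q, Z, B}, right has 0 { }.
  Root B: left subtree has 12 nodes {P, M, T, D, L, W, C, G, J, N, Q, Z}, right has 0 { }.
    Root T: left subtree has 2 nodes {P, M}, right has 9 {D, L, W, C, G, J, N, Q, Z}.
      Root M: left subtree has 1 node {P}, right has 0 { }.
      Root L: left subtree has 1 node {D}, right has 7 {W, C, G, J, N, Q, Z}.
        Root Q: left subtree has 5 nodes {W, C, G, J, N}, right has 1 {Z}.
          Root J: left subtree has 3 nodes {W, C, G}, right has 1 {N}.
            Root W: left subtree has 0 nodes { }, right has 2 {C, G}.
              Root C: left subtree has 0 nodes { }, right has 1 {G}.

K B T M P L D Q J W C G N Z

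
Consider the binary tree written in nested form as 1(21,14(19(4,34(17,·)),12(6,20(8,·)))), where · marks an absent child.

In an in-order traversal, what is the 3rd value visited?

4

In-order visits the left subtree, then the node, then the right subtree.
At 1: go left to 21.
  21 is a leaf — visit 21.
Visit 1.
At 1: go right to 14.
  At 14: go left to 19.
    At 19: go left to 4.
      4 is a leaf — visit 4.
    Visit 19.
    At 19: go right to 34.
      At 34: go left to 17.
        17 is a leaf — visit 17.
      Visit 34.
      At 34: no right child.
  Visit 14.
  At 14: go right to 12.
    At 12: go left to 6.
      6 is a leaf — visit 6.
    Visit 12.
    At 12: go right to 20.
      At 20: go left to 8.
        8 is a leaf — visit 8.
      Visit 20.
      At 20: no right child.
Full in-order sequence: 21, 1, 4, 19, 17, 34, 14, 6, 12, 8, 20.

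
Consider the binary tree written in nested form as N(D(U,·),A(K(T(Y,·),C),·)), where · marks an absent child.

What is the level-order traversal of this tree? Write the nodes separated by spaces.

N D A U K T C Y

Level-order visits nodes level by level from the root, left to right within each level.
Level 0: N
Level 1: D, A
Level 2: U, K
Level 3: T, C
Level 4: Y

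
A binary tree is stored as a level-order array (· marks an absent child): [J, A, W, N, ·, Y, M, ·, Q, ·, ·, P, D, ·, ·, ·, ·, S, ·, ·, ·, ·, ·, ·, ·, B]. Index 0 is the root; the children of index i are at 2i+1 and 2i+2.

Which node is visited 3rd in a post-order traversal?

Post-order visits the left subtree, then the right subtree, then the node.
At J: go left to A.
  At A: go left to N.
    At N: no left child.
    At N: go right to Q.
      At Q: go left to S.
        S is a leaf — visit S.
      At Q: no right child.
      Visit Q.
    Visit N.
  At A: no right child.
  Visit A.
At J: go right to W.
  At W: go left to Y.
    At Y: go left to P.
      P is a leaf — visit P.
    At Y: go right to D.
      At D: go left to B.
        B is a leaf — visit B.
      At D: no right child.
      Visit D.
    Visit Y.
  At W: go right to M.
    M is a leaf — visit M.
  Visit W.
Visit J.
Full post-order sequence: S, Q, N, A, P, B, D, Y, M, W, J.

N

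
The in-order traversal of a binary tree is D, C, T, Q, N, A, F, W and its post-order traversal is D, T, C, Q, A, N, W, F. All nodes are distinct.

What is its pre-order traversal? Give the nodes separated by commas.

F, N, Q, C, D, T, A, W

The last element of post-order is the root; it splits in-order into left and right subtrees.
Root F: left subtree has 6 nodes {D, C, T, Q, N, A}, right has 1 {W}.
  Root N: left subtree has 4 nodes {D, C, T, Q}, right has 1 {A}.
    Root Q: left subtree has 3 nodes {D, C, T}, right has 0 { }.
      Root C: left subtree has 1 node {D}, right has 1 {T}.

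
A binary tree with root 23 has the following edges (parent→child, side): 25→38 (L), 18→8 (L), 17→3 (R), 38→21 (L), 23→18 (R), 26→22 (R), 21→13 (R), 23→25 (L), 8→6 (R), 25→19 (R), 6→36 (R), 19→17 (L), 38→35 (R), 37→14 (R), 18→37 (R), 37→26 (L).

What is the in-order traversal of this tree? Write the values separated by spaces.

In-order visits the left subtree, then the node, then the right subtree.
At 23: go left to 25.
  At 25: go left to 38.
    At 38: go left to 21.
      At 21: no left child.
      Visit 21.
      At 21: go right to 13.
        13 is a leaf — visit 13.
    Visit 38.
    At 38: go right to 35.
      35 is a leaf — visit 35.
  Visit 25.
  At 25: go right to 19.
    At 19: go left to 17.
      At 17: no left child.
      Visit 17.
      At 17: go right to 3.
        3 is a leaf — visit 3.
    Visit 19.
    At 19: no right child.
Visit 23.
At 23: go right to 18.
  At 18: go left to 8.
    At 8: no left child.
    Visit 8.
    At 8: go right to 6.
      At 6: no left child.
      Visit 6.
      At 6: go right to 36.
        36 is a leaf — visit 36.
  Visit 18.
  At 18: go right to 37.
    At 37: go left to 26.
      At 26: no left child.
      Visit 26.
      At 26: go right to 22.
        22 is a leaf — visit 22.
    Visit 37.
    At 37: go right to 14.
      14 is a leaf — visit 14.

21 13 38 35 25 17 3 19 23 8 6 36 18 26 22 37 14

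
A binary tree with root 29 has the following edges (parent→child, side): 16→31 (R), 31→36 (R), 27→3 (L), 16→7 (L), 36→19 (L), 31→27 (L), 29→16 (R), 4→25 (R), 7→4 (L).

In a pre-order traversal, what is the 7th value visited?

27

Pre-order visits the node, then its left subtree, then its right subtree.
Visit 29.
At 29: no left child.
At 29: go right to 16.
  Visit 16.
  At 16: go left to 7.
    Visit 7.
    At 7: go left to 4.
      Visit 4.
      At 4: no left child.
      At 4: go right to 25.
        25 is a leaf — visit 25.
    At 7: no right child.
  At 16: go right to 31.
    Visit 31.
    At 31: go left to 27.
      Visit 27.
      At 27: go left to 3.
        3 is a leaf — visit 3.
      At 27: no right child.
    At 31: go right to 36.
      Visit 36.
      At 36: go left to 19.
        19 is a leaf — visit 19.
      At 36: no right child.
Full pre-order sequence: 29, 16, 7, 4, 25, 31, 27, 3, 36, 19.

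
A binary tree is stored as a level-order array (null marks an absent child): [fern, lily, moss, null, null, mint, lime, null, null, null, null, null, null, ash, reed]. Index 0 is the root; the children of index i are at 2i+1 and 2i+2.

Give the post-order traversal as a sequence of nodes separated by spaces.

Post-order visits the left subtree, then the right subtree, then the node.
At fern: go left to lily.
  lily is a leaf — visit lily.
At fern: go right to moss.
  At moss: go left to mint.
    mint is a leaf — visit mint.
  At moss: go right to lime.
    At lime: go left to ash.
      ash is a leaf — visit ash.
    At lime: go right to reed.
      reed is a leaf — visit reed.
    Visit lime.
  Visit moss.
Visit fern.

lily mint ash reed lime moss fern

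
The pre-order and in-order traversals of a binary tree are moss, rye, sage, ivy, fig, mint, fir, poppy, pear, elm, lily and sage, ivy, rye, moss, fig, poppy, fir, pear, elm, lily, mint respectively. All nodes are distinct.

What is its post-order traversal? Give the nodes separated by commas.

ivy, sage, rye, poppy, lily, elm, pear, fir, mint, fig, moss

The first element of pre-order is the root; it splits in-order into left and right subtrees.
Root moss: left subtree has 3 nodes {sage, ivy, rye}, right has 7 {fig, poppy, fir, pear, elm, lily, mint}.
  Root rye: left subtree has 2 nodes {sage, ivy}, right has 0 { }.
    Root sage: left subtree has 0 nodes { }, right has 1 {ivy}.
  Root fig: left subtree has 0 nodes { }, right has 6 {poppy, fir, pear, elm, lily, mint}.
    Root mint: left subtree has 5 nodes {poppy, fir, pear, elm, lily}, right has 0 { }.
      Root fir: left subtree has 1 node {poppy}, right has 3 {pear, elm, lily}.
        Root pear: left subtree has 0 nodes { }, right has 2 {elm, lily}.
          Root elm: left subtree has 0 nodes { }, right has 1 {lily}.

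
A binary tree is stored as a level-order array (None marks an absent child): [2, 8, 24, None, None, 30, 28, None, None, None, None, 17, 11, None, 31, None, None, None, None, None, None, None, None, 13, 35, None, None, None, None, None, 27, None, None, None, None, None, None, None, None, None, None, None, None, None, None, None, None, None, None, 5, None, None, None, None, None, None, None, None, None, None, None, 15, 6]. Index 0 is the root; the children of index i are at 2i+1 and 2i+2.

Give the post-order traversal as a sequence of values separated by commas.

Post-order visits the left subtree, then the right subtree, then the node.
At 2: go left to 8.
  8 is a leaf — visit 8.
At 2: go right to 24.
  At 24: go left to 30.
    At 30: go left to 17.
      At 17: go left to 13.
        13 is a leaf — visit 13.
      At 17: go right to 35.
        At 35: go left to 5.
          5 is a leaf — visit 5.
        At 35: no right child.
        Visit 35.
      Visit 17.
    At 30: go right to 11.
      11 is a leaf — visit 11.
    Visit 30.
  At 24: go right to 28.
    At 28: no left child.
    At 28: go right to 31.
      At 31: no left child.
      At 31: go right to 27.
        At 27: go left to 15.
          15 is a leaf — visit 15.
        At 27: go right to 6.
          6 is a leaf — visit 6.
        Visit 27.
      Visit 31.
    Visit 28.
  Visit 24.
Visit 2.

8, 13, 5, 35, 17, 11, 30, 15, 6, 27, 31, 28, 24, 2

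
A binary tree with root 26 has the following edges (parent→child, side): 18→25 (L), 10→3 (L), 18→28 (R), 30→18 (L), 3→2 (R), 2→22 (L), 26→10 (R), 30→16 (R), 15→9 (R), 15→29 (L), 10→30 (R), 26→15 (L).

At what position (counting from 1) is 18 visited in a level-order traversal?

Level-order visits nodes level by level from the root, left to right within each level.
Level 0: 26
Level 1: 15, 10
Level 2: 29, 9, 3, 30
Level 3: 2, 18, 16
Level 4: 22, 25, 28
Full level-order sequence: 26, 15, 10, 29, 9, 3, 30, 2, 18, 16, 22, 25, 28.

9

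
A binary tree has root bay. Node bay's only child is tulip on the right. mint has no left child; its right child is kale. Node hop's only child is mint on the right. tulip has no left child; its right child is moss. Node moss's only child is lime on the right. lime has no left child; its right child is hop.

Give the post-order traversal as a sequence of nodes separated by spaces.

Post-order visits the left subtree, then the right subtree, then the node.
At bay: no left child.
At bay: go right to tulip.
  At tulip: no left child.
  At tulip: go right to moss.
    At moss: no left child.
    At moss: go right to lime.
      At lime: no left child.
      At lime: go right to hop.
        At hop: no left child.
        At hop: go right to mint.
          At mint: no left child.
          At mint: go right to kale.
            kale is a leaf — visit kale.
          Visit mint.
        Visit hop.
      Visit lime.
    Visit moss.
  Visit tulip.
Visit bay.

kale mint hop lime moss tulip bay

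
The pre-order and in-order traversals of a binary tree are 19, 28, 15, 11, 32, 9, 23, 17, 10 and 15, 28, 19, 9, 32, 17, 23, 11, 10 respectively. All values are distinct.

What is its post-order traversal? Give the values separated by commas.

15, 28, 9, 17, 23, 32, 10, 11, 19

The first element of pre-order is the root; it splits in-order into left and right subtrees.
Root 19: left subtree has 2 nodes {15, 28}, right has 6 {9, 32, 17, 23, 11, 10}.
  Root 28: left subtree has 1 node {15}, right has 0 { }.
  Root 11: left subtree has 4 nodes {9, 32, 17, 23}, right has 1 {10}.
    Root 32: left subtree has 1 node {9}, right has 2 {17, 23}.
      Root 23: left subtree has 1 node {17}, right has 0 { }.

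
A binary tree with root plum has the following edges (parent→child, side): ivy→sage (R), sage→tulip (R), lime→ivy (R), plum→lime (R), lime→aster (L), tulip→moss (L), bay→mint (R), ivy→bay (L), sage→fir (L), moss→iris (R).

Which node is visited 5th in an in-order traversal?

mint

In-order visits the left subtree, then the node, then the right subtree.
At plum: no left child.
Visit plum.
At plum: go right to lime.
  At lime: go left to aster.
    aster is a leaf — visit aster.
  Visit lime.
  At lime: go right to ivy.
    At ivy: go left to bay.
      At bay: no left child.
      Visit bay.
      At bay: go right to mint.
        mint is a leaf — visit mint.
    Visit ivy.
    At ivy: go right to sage.
      At sage: go left to fir.
        fir is a leaf — visit fir.
      Visit sage.
      At sage: go right to tulip.
        At tulip: go left to moss.
          At moss: no left child.
          Visit moss.
          At moss: go right to iris.
            iris is a leaf — visit iris.
        Visit tulip.
        At tulip: no right child.
Full in-order sequence: plum, aster, lime, bay, mint, ivy, fir, sage, moss, iris, tulip.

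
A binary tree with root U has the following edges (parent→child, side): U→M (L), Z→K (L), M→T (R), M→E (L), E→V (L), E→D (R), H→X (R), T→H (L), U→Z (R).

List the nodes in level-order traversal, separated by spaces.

U M Z E T K V D H X

Level-order visits nodes level by level from the root, left to right within each level.
Level 0: U
Level 1: M, Z
Level 2: E, T, K
Level 3: V, D, H
Level 4: X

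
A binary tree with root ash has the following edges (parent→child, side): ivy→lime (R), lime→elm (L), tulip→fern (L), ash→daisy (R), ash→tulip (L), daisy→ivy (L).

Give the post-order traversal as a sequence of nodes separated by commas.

Post-order visits the left subtree, then the right subtree, then the node.
At ash: go left to tulip.
  At tulip: go left to fern.
    fern is a leaf — visit fern.
  At tulip: no right child.
  Visit tulip.
At ash: go right to daisy.
  At daisy: go left to ivy.
    At ivy: no left child.
    At ivy: go right to lime.
      At lime: go left to elm.
        elm is a leaf — visit elm.
      At lime: no right child.
      Visit lime.
    Visit ivy.
  At daisy: no right child.
  Visit daisy.
Visit ash.

fern, tulip, elm, lime, ivy, daisy, ash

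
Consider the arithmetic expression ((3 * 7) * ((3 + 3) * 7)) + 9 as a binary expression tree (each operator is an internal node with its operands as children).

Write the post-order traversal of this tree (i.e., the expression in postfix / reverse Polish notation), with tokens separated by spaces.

Post-order on an expression tree gives postfix notation: for each operator, emit left operand, right operand, then the operator.

3 7 * 3 3 + 7 * * 9 +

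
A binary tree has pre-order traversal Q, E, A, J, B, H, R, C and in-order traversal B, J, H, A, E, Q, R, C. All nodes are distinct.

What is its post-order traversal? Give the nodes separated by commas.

The first element of pre-order is the root; it splits in-order into left and right subtrees.
Root Q: left subtree has 5 nodes {B, J, H, A, E}, right has 2 {R, C}.
  Root E: left subtree has 4 nodes {B, J, H, A}, right has 0 { }.
    Root A: left subtree has 3 nodes {B, J, H}, right has 0 { }.
      Root J: left subtree has 1 node {B}, right has 1 {H}.
  Root R: left subtree has 0 nodes { }, right has 1 {C}.

B, H, J, A, E, C, R, Q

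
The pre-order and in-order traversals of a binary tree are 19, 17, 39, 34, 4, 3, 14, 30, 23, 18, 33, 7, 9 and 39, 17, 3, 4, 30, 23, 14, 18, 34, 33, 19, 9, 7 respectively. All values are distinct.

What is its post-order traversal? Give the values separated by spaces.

The first element of pre-order is the root; it splits in-order into left and right subtrees.
Root 19: left subtree has 10 nodes {39, 17, 3, 4, 30, 23, 14, 18, 34, 33}, right has 2 {9, 7}.
  Root 17: left subtree has 1 node {39}, right has 8 {3, 4, 30, 23, 14, 18, 34, 33}.
    Root 34: left subtree has 6 nodes {3, 4, 30, 23, 14, 18}, right has 1 {33}.
      Root 4: left subtree has 1 node {3}, right has 4 {30, 23, 14, 18}.
        Root 14: left subtree has 2 nodes {30, 23}, right has 1 {18}.
          Root 30: left subtree has 0 nodes { }, right has 1 {23}.
  Root 7: left subtree has 1 node {9}, right has 0 { }.

39 3 23 30 18 14 4 33 34 17 9 7 19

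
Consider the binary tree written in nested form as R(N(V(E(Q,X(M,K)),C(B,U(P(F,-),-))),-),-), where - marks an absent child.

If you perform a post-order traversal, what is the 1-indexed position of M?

2

Post-order visits the left subtree, then the right subtree, then the node.
At R: go left to N.
  At N: go left to V.
    At V: go left to E.
      At E: go left to Q.
        Q is a leaf — visit Q.
      At E: go right to X.
        At X: go left to M.
          M is a leaf — visit M.
        At X: go right to K.
          K is a leaf — visit K.
        Visit X.
      Visit E.
    At V: go right to C.
      At C: go left to B.
        B is a leaf — visit B.
      At C: go right to U.
        At U: go left to P.
          At P: go left to F.
            F is a leaf — visit F.
          At P: no right child.
          Visit P.
        At U: no right child.
        Visit U.
      Visit C.
    Visit V.
  At N: no right child.
  Visit N.
At R: no right child.
Visit R.
Full post-order sequence: Q, M, K, X, E, B, F, P, U, C, V, N, R.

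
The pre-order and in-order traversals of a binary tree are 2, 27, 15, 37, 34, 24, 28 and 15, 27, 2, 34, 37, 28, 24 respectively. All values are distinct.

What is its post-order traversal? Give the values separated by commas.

15, 27, 34, 28, 24, 37, 2

The first element of pre-order is the root; it splits in-order into left and right subtrees.
Root 2: left subtree has 2 nodes {15, 27}, right has 4 {34, 37, 28, 24}.
  Root 27: left subtree has 1 node {15}, right has 0 { }.
  Root 37: left subtree has 1 node {34}, right has 2 {28, 24}.
    Root 24: left subtree has 1 node {28}, right has 0 { }.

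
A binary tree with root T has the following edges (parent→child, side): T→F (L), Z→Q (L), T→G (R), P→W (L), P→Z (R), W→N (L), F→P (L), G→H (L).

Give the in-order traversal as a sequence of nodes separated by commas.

In-order visits the left subtree, then the node, then the right subtree.
At T: go left to F.
  At F: go left to P.
    At P: go left to W.
      At W: go left to N.
        N is a leaf — visit N.
      Visit W.
      At W: no right child.
    Visit P.
    At P: go right to Z.
      At Z: go left to Q.
        Q is a leaf — visit Q.
      Visit Z.
      At Z: no right child.
  Visit F.
  At F: no right child.
Visit T.
At T: go right to G.
  At G: go left to H.
    H is a leaf — visit H.
  Visit G.
  At G: no right child.

N, W, P, Q, Z, F, T, H, G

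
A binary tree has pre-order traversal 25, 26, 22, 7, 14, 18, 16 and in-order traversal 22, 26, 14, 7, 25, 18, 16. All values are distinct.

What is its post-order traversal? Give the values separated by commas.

The first element of pre-order is the root; it splits in-order into left and right subtrees.
Root 25: left subtree has 4 nodes {22, 26, 14, 7}, right has 2 {18, 16}.
  Root 26: left subtree has 1 node {22}, right has 2 {14, 7}.
    Root 7: left subtree has 1 node {14}, right has 0 { }.
  Root 18: left subtree has 0 nodes { }, right has 1 {16}.

22, 14, 7, 26, 16, 18, 25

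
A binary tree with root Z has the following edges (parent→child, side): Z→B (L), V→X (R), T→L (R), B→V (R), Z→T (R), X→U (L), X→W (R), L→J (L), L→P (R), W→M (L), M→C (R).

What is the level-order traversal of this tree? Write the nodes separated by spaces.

Level-order visits nodes level by level from the root, left to right within each level.
Level 0: Z
Level 1: B, T
Level 2: V, L
Level 3: X, J, P
Level 4: U, W
Level 5: M
Level 6: C

Z B T V L X J P U W M C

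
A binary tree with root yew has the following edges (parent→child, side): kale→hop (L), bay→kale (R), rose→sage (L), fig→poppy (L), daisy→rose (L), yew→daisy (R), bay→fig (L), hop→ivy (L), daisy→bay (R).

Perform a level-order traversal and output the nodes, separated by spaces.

yew daisy rose bay sage fig kale poppy hop ivy

Level-order visits nodes level by level from the root, left to right within each level.
Level 0: yew
Level 1: daisy
Level 2: rose, bay
Level 3: sage, fig, kale
Level 4: poppy, hop
Level 5: ivy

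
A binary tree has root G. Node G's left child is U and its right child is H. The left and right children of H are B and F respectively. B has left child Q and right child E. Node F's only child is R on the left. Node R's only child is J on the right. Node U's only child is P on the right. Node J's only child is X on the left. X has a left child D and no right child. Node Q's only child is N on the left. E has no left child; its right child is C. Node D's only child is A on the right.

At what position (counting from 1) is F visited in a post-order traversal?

13

Post-order visits the left subtree, then the right subtree, then the node.
At G: go left to U.
  At U: no left child.
  At U: go right to P.
    P is a leaf — visit P.
  Visit U.
At G: go right to H.
  At H: go left to B.
    At B: go left to Q.
      At Q: go left to N.
        N is a leaf — visit N.
      At Q: no right child.
      Visit Q.
    At B: go right to E.
      At E: no left child.
      At E: go right to C.
        C is a leaf — visit C.
      Visit E.
    Visit B.
  At H: go right to F.
    At F: go left to R.
      At R: no left child.
      At R: go right to J.
        At J: go left to X.
          At X: go left to D.
            At D: no left child.
            At D: go right to A.
              A is a leaf — visit A.
            Visit D.
          At X: no right child.
          Visit X.
        At J: no right child.
        Visit J.
      Visit R.
    At F: no right child.
    Visit F.
  Visit H.
Visit G.
Full post-order sequence: P, U, N, Q, C, E, B, A, D, X, J, R, F, H, G.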